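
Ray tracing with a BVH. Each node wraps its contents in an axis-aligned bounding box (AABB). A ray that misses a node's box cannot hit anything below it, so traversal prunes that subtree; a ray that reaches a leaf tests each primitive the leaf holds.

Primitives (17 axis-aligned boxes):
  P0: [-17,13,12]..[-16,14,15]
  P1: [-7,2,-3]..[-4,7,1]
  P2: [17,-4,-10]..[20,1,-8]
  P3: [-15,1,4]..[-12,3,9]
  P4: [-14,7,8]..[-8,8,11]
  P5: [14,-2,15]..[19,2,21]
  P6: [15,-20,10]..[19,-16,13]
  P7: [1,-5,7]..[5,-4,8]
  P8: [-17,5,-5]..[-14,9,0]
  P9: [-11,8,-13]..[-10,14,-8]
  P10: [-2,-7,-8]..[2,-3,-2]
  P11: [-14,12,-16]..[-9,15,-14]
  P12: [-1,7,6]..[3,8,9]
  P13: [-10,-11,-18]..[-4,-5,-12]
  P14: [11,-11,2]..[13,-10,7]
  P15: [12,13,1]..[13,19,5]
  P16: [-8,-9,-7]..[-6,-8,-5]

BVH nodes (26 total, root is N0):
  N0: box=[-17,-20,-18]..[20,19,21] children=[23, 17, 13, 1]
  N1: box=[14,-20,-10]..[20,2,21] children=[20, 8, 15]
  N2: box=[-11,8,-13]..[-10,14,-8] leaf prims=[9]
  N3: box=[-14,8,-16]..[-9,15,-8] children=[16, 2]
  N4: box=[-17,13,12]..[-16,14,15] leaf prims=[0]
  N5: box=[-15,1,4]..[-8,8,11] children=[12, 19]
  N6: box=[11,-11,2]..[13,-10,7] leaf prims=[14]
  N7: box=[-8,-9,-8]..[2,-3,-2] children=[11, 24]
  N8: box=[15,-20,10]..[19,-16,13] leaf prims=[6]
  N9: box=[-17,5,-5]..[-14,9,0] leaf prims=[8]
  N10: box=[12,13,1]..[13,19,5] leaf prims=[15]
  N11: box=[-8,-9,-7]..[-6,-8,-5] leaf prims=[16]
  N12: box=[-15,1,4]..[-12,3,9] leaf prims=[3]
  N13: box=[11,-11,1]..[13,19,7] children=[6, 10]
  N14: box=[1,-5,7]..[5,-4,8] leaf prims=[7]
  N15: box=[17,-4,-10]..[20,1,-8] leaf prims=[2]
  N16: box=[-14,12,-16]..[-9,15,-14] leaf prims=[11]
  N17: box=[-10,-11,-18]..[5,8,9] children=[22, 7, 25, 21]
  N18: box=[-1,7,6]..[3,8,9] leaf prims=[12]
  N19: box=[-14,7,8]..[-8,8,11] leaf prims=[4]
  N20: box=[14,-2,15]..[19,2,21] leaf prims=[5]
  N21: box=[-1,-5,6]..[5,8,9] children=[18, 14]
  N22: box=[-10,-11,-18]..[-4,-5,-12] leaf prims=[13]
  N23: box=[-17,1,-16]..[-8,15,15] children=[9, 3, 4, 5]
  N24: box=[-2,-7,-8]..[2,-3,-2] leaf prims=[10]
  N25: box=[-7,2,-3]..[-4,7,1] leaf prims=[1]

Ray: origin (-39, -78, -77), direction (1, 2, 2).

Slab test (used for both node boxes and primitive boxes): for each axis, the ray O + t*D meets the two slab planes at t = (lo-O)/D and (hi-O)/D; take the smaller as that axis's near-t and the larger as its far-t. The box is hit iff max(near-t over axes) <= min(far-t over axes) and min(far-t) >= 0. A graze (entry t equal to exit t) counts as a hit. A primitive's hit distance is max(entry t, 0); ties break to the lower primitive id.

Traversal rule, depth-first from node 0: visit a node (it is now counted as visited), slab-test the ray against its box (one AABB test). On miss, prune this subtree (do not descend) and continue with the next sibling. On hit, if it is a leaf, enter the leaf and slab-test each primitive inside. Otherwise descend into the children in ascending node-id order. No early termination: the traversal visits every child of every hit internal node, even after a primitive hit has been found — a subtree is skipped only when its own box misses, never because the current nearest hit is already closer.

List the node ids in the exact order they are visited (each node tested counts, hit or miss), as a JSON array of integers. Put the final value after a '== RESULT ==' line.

Traverse from the root:
N0 x:[22,59] y:[29,97/2] z:[59/2,49] -> hit [59/2,97/2], descend [1, 13, 17, 23]
  N1 x:[53,59] y:[29,40] z:[67/2,49] -> miss, prune
  N13 x:[50,52] y:[67/2,97/2] z:[39,42] -> miss, prune
  N17 x:[29,44] y:[67/2,43] z:[59/2,43] -> hit [67/2,43], descend [7, 21, 22, 25]
    N7 x:[31,41] y:[69/2,75/2] z:[69/2,75/2] -> hit [69/2,75/2], descend [11, 24]
      N11 x:[31,33] y:[69/2,35] z:[35,36] -> miss, prune
      N24 x:[37,41] y:[71/2,75/2] z:[69/2,75/2] -> hit [37,75/2] leaf, test {P10@t=37}
    N21 x:[38,44] y:[73/2,43] z:[83/2,43] -> hit [83/2,43], descend [14, 18]
      N14 x:[40,44] y:[73/2,37] z:[42,85/2] -> miss, prune
      N18 x:[38,42] y:[85/2,43] z:[83/2,43] -> miss, prune
    N22 x:[29,35] y:[67/2,73/2] z:[59/2,65/2] -> miss, prune
    N25 x:[32,35] y:[40,85/2] z:[37,39] -> miss, prune
  N23 x:[22,31] y:[79/2,93/2] z:[61/2,46] -> miss, prune

Visited [0, 1, 13, 17, 7, 11, 24, 21, 14, 18, 22, 25, 23]. Tests: 13 box, 1 leaf. Nearest: P10.

== RESULT ==
[0, 1, 13, 17, 7, 11, 24, 21, 14, 18, 22, 25, 23]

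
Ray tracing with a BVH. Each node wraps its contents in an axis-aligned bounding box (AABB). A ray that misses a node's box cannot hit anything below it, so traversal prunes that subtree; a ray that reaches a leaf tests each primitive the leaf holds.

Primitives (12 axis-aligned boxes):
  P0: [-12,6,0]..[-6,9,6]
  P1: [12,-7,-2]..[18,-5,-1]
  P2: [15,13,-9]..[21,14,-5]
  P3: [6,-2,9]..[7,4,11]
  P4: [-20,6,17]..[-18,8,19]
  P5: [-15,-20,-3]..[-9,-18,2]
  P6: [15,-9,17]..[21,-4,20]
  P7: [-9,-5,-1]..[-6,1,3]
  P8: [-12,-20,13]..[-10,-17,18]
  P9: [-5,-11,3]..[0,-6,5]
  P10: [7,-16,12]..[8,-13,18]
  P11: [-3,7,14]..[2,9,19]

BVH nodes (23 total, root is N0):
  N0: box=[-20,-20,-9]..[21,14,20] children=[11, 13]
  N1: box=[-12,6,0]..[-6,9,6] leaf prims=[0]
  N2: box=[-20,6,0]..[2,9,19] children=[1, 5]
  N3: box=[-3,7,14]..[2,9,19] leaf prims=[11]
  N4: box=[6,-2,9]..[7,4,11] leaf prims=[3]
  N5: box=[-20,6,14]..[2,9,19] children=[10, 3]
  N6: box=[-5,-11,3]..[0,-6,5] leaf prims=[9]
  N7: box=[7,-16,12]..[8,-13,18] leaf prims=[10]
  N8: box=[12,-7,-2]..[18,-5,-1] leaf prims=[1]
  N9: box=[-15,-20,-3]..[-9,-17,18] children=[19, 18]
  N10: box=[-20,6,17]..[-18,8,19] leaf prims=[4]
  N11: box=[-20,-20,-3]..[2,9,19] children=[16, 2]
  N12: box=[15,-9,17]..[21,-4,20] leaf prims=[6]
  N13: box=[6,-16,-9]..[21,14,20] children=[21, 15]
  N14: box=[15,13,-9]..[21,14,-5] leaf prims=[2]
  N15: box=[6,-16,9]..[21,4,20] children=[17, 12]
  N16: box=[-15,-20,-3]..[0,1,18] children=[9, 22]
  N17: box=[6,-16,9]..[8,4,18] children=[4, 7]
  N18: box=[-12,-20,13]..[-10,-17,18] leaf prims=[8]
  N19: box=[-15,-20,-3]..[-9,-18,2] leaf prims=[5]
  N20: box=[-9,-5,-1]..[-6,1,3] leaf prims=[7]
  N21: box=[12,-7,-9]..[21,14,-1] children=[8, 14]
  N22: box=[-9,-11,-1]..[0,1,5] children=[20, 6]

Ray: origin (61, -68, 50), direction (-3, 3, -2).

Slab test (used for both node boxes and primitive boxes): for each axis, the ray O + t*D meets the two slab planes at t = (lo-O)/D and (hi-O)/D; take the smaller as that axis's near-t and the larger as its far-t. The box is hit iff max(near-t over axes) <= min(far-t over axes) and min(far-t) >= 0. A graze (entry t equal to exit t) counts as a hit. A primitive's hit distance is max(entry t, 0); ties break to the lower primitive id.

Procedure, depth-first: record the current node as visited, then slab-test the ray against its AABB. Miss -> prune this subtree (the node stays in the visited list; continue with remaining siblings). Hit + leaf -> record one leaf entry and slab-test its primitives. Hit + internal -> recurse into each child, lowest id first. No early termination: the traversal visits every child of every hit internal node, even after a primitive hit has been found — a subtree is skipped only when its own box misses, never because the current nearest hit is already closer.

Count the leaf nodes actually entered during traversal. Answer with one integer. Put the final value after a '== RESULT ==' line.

Walk:
N0 x:[40/3,27] y:[16,82/3] z:[15,59/2] -> hit [16,27], descend [11, 13]
  N11 x:[59/3,27] y:[16,77/3] z:[31/2,53/2] -> hit [59/3,77/3], descend [2, 16]
    N2 x:[59/3,27] y:[74/3,77/3] z:[31/2,25] -> hit [74/3,25], descend [1, 5]
      N1 x:[67/3,73/3] y:[74/3,77/3] z:[22,25] -> miss, prune
      N5 x:[59/3,27] y:[74/3,77/3] z:[31/2,18] -> miss, prune
    N16 x:[61/3,76/3] y:[16,23] z:[16,53/2] -> hit [61/3,23], descend [9, 22]
      N9 x:[70/3,76/3] y:[16,17] z:[16,53/2] -> miss, prune
      N22 x:[61/3,70/3] y:[19,23] z:[45/2,51/2] -> hit [45/2,23], descend [6, 20]
        N6 x:[61/3,22] y:[19,62/3] z:[45/2,47/2] -> miss, prune
        N20 x:[67/3,70/3] y:[21,23] z:[47/2,51/2] -> miss, prune
  N13 x:[40/3,55/3] y:[52/3,82/3] z:[15,59/2] -> hit [52/3,55/3], descend [15, 21]
    N15 x:[40/3,55/3] y:[52/3,24] z:[15,41/2] -> hit [52/3,55/3], descend [12, 17]
      N12 x:[40/3,46/3] y:[59/3,64/3] z:[15,33/2] -> miss, prune
      N17 x:[53/3,55/3] y:[52/3,24] z:[16,41/2] -> hit [53/3,55/3], descend [4, 7]
        N4 x:[18,55/3] y:[22,24] z:[39/2,41/2] -> miss, prune
        N7 x:[53/3,18] y:[52/3,55/3] z:[16,19] -> hit [53/3,18] leaf, test {P10@t=53/3}
    N21 x:[40/3,49/3] y:[61/3,82/3] z:[51/2,59/2] -> miss, prune

order=[0, 11, 2, 1, 5, 16, 9, 22, 6, 20, 13, 15, 12, 17, 4, 7, 21]  |boxes|=17  |leaves|=1  hit=P10

== RESULT ==
1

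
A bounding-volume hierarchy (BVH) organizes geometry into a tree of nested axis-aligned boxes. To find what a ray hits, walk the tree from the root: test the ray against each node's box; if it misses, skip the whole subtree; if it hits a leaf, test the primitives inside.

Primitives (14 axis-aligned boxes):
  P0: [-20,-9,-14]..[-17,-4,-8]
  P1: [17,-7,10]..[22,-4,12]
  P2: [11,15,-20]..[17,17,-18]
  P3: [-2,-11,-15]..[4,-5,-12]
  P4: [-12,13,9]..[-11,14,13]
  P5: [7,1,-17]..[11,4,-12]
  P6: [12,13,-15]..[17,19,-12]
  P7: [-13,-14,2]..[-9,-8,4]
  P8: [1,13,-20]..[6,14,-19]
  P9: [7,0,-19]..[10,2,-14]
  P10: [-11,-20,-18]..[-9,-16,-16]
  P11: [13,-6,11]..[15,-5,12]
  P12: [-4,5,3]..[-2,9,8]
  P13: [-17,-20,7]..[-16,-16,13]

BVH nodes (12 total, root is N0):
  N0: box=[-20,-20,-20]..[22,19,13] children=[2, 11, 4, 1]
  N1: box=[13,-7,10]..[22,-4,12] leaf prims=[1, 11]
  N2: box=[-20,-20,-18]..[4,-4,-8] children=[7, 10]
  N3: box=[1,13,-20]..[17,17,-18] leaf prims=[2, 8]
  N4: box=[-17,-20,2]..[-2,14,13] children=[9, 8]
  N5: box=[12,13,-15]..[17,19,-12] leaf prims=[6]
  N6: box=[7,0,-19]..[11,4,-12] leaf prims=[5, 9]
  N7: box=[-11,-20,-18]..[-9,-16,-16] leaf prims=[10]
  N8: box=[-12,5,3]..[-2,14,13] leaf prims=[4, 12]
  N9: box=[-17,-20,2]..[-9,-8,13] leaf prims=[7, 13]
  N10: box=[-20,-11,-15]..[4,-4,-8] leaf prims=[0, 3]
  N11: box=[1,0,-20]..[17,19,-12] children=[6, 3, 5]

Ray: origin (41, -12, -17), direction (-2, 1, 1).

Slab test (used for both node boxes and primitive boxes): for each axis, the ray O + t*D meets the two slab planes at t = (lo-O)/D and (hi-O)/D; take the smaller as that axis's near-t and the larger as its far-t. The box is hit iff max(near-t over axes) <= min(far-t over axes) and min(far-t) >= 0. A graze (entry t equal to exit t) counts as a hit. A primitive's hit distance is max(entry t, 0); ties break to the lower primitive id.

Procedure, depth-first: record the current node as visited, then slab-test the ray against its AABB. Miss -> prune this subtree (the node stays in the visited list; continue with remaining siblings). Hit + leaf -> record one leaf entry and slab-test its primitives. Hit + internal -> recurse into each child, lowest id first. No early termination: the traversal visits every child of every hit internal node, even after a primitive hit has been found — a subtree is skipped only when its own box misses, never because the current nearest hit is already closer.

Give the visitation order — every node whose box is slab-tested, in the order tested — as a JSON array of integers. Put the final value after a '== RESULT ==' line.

Trace the traversal:
N0 x:[19/2,61/2] y:[-8,31] z:[-3,30] -> hit [19/2,30], descend [1, 2, 4, 11]
  N1 x:[19/2,14] y:[5,8] z:[27,29] -> miss, prune
  N2 x:[37/2,61/2] y:[-8,8] z:[-1,9] -> miss, prune
  N4 x:[43/2,29] y:[-8,26] z:[19,30] -> hit [43/2,26], descend [8, 9]
    N8 x:[43/2,53/2] y:[17,26] z:[20,30] -> hit [43/2,26] leaf, test {P4@t=26, P12(miss)}
    N9 x:[25,29] y:[-8,4] z:[19,30] -> miss, prune
  N11 x:[12,20] y:[12,31] z:[-3,5] -> miss, prune

7 AABB tests over nodes [0, 1, 2, 4, 8, 9, 11]; 1 leaf entered; closest P4.

== RESULT ==
[0, 1, 2, 4, 8, 9, 11]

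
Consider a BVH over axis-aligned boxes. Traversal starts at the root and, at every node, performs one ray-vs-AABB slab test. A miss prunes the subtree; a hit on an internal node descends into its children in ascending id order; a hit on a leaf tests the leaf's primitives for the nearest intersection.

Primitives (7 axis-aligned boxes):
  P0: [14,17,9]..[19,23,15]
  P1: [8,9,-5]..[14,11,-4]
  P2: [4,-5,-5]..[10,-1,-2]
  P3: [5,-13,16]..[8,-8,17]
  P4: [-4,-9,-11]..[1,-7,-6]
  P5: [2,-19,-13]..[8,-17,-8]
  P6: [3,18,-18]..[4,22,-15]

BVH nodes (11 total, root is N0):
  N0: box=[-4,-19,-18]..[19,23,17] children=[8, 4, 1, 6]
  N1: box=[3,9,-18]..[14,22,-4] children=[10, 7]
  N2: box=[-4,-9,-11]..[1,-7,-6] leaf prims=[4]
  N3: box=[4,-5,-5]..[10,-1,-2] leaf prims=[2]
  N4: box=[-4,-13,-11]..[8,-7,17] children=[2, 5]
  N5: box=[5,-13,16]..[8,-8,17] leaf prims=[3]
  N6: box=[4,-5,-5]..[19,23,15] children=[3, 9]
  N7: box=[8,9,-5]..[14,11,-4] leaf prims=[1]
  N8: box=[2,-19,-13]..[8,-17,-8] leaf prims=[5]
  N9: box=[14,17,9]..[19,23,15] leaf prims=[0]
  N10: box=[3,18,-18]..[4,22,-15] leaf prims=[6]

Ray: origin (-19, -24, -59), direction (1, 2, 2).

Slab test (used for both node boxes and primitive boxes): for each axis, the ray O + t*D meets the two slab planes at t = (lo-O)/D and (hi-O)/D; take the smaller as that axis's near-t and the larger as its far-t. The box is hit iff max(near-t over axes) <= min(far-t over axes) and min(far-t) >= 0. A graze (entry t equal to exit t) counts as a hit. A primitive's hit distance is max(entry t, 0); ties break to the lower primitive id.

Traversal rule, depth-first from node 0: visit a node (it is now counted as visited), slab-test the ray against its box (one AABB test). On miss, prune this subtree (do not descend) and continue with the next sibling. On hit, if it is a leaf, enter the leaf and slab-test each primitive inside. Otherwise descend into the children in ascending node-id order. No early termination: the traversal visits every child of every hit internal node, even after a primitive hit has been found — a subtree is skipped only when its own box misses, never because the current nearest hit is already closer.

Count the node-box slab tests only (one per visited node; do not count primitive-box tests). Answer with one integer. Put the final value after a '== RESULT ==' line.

Walk:
N0 x:[15,38] y:[5/2,47/2] z:[41/2,38] -> hit [41/2,47/2], descend [1, 4, 6, 8]
  N1 x:[22,33] y:[33/2,23] z:[41/2,55/2] -> hit [22,23], descend [7, 10]
    N7 x:[27,33] y:[33/2,35/2] z:[27,55/2] -> miss, prune
    N10 x:[22,23] y:[21,23] z:[41/2,22] -> hit [22,22] leaf, test {P6@t=22}
  N4 x:[15,27] y:[11/2,17/2] z:[24,38] -> miss, prune
  N6 x:[23,38] y:[19/2,47/2] z:[27,37] -> miss, prune
  N8 x:[21,27] y:[5/2,7/2] z:[23,51/2] -> miss, prune

7 AABB tests over nodes [0, 1, 7, 10, 4, 6, 8]; 1 leaf entered; closest P6.

== RESULT ==
7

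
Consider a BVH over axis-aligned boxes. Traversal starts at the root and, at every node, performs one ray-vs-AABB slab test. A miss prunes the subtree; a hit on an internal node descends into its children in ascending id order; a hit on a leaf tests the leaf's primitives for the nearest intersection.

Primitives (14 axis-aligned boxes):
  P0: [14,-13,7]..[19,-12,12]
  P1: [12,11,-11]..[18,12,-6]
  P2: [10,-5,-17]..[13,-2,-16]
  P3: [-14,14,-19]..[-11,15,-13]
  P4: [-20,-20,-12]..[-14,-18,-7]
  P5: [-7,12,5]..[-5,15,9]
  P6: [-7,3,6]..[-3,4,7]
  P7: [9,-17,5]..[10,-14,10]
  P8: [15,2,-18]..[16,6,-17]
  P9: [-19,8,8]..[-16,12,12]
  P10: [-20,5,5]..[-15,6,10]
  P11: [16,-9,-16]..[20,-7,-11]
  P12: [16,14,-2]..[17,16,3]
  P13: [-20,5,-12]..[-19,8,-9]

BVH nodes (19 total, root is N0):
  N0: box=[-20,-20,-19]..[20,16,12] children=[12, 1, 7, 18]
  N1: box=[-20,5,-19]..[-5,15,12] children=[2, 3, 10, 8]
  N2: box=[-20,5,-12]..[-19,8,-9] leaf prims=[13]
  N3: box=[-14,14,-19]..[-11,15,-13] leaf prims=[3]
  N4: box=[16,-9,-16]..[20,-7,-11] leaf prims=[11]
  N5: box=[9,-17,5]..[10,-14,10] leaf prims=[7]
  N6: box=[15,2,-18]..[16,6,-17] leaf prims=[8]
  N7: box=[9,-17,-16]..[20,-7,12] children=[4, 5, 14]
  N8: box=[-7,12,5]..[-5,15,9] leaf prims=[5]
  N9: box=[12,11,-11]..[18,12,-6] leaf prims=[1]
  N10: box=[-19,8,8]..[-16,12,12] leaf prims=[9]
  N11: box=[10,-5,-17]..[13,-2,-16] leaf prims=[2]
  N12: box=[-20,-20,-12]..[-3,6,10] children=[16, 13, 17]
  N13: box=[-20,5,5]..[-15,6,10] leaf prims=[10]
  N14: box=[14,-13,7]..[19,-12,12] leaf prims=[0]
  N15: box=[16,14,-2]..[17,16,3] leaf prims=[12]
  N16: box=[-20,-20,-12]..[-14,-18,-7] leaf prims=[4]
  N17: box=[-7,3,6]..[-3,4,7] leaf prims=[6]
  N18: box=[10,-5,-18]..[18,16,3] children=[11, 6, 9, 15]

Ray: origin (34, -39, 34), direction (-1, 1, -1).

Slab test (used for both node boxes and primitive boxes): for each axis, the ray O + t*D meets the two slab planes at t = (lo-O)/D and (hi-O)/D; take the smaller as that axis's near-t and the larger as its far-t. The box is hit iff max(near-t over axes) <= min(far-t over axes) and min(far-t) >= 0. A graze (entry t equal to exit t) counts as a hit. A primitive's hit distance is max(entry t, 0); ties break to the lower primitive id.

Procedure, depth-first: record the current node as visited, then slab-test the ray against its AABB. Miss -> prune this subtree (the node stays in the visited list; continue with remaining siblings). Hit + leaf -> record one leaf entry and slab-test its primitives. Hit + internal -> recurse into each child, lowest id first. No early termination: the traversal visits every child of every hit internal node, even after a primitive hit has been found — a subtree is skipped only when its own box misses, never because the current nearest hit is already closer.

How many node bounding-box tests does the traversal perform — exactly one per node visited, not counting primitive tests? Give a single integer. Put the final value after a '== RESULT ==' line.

Trace the traversal:
N0 x:[14,54] y:[19,55] z:[22,53] -> hit [22,53], descend [1, 7, 12, 18]
  N1 x:[39,54] y:[44,54] z:[22,53] -> hit [44,53], descend [2, 3, 8, 10]
    N2 x:[53,54] y:[44,47] z:[43,46] -> miss, prune
    N3 x:[45,48] y:[53,54] z:[47,53] -> miss, prune
    N8 x:[39,41] y:[51,54] z:[25,29] -> miss, prune
    N10 x:[50,53] y:[47,51] z:[22,26] -> miss, prune
  N7 x:[14,25] y:[22,32] z:[22,50] -> hit [22,25], descend [4, 5, 14]
    N4 x:[14,18] y:[30,32] z:[45,50] -> miss, prune
    N5 x:[24,25] y:[22,25] z:[24,29] -> hit [24,25] leaf, test {P7@t=24}
    N14 x:[15,20] y:[26,27] z:[22,27] -> miss, prune
  N12 x:[37,54] y:[19,45] z:[24,46] -> hit [37,45], descend [13, 16, 17]
    N13 x:[49,54] y:[44,45] z:[24,29] -> miss, prune
    N16 x:[48,54] y:[19,21] z:[41,46] -> miss, prune
    N17 x:[37,41] y:[42,43] z:[27,28] -> miss, prune
  N18 x:[16,24] y:[34,55] z:[31,52] -> miss, prune

Summary -> nodes [0, 1, 2, 3, 8, 10, 7, 4, 5, 14, 12, 13, 16, 17, 18]; box-tests=15; leaf-entries=1; first=P7

== RESULT ==
15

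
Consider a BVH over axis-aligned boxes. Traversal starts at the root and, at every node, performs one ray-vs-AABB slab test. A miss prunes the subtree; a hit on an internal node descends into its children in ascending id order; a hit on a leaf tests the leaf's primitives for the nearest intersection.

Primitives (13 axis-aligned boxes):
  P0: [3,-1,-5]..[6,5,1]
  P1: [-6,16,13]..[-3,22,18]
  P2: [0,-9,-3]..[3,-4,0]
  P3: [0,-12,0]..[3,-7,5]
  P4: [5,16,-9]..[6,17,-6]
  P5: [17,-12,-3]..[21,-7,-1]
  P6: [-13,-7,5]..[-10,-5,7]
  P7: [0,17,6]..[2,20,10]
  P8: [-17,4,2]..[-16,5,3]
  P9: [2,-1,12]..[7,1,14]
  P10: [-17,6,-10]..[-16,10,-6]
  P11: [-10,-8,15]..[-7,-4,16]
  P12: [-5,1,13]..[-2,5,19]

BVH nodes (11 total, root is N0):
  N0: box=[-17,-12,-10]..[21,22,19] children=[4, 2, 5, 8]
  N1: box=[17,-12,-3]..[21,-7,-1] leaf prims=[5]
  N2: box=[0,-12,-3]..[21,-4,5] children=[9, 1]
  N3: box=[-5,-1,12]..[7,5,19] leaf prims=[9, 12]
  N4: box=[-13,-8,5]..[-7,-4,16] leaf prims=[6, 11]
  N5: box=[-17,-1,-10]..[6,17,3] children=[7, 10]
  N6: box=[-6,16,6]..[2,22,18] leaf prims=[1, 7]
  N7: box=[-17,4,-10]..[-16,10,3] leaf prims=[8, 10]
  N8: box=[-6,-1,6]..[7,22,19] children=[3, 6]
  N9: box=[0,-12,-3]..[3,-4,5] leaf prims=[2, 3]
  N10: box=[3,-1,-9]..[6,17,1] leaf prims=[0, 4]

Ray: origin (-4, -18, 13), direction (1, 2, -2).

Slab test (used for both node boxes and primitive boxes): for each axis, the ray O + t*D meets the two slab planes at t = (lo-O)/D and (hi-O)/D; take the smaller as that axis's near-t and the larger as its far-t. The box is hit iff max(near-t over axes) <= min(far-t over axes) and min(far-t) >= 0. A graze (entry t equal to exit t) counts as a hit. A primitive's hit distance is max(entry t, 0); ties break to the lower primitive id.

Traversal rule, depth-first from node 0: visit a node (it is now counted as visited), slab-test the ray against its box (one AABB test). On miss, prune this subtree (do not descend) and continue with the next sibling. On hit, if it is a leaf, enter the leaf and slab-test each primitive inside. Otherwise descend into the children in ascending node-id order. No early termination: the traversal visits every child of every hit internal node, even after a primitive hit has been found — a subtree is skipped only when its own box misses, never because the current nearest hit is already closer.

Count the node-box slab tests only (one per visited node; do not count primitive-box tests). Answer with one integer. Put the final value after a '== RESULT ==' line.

Trace the traversal:
N0 x:[-13,25] y:[3,20] z:[-3,23/2] -> hit [3,23/2], descend [2, 4, 5, 8]
  N2 x:[4,25] y:[3,7] z:[4,8] -> hit [4,7], descend [1, 9]
    N1 x:[21,25] y:[3,11/2] z:[7,8] -> miss, prune
    N9 x:[4,7] y:[3,7] z:[4,8] -> hit [4,7] leaf, test {P2@t=13/2, P3@t=4}
  N4 x:[-9,-3] y:[5,7] z:[-3/2,4] -> miss, prune
  N5 x:[-13,10] y:[17/2,35/2] z:[5,23/2] -> hit [17/2,10], descend [7, 10]
    N7 x:[-13,-12] y:[11,14] z:[5,23/2] -> miss, prune
    N10 x:[7,10] y:[17/2,35/2] z:[6,11] -> hit [17/2,10] leaf, test {P0@t=17/2, P4(miss)}
  N8 x:[-2,11] y:[17/2,20] z:[-3,7/2] -> miss, prune

order=[0, 2, 1, 9, 4, 5, 7, 10, 8]  |boxes|=9  |leaves|=2  hit=P3

== RESULT ==
9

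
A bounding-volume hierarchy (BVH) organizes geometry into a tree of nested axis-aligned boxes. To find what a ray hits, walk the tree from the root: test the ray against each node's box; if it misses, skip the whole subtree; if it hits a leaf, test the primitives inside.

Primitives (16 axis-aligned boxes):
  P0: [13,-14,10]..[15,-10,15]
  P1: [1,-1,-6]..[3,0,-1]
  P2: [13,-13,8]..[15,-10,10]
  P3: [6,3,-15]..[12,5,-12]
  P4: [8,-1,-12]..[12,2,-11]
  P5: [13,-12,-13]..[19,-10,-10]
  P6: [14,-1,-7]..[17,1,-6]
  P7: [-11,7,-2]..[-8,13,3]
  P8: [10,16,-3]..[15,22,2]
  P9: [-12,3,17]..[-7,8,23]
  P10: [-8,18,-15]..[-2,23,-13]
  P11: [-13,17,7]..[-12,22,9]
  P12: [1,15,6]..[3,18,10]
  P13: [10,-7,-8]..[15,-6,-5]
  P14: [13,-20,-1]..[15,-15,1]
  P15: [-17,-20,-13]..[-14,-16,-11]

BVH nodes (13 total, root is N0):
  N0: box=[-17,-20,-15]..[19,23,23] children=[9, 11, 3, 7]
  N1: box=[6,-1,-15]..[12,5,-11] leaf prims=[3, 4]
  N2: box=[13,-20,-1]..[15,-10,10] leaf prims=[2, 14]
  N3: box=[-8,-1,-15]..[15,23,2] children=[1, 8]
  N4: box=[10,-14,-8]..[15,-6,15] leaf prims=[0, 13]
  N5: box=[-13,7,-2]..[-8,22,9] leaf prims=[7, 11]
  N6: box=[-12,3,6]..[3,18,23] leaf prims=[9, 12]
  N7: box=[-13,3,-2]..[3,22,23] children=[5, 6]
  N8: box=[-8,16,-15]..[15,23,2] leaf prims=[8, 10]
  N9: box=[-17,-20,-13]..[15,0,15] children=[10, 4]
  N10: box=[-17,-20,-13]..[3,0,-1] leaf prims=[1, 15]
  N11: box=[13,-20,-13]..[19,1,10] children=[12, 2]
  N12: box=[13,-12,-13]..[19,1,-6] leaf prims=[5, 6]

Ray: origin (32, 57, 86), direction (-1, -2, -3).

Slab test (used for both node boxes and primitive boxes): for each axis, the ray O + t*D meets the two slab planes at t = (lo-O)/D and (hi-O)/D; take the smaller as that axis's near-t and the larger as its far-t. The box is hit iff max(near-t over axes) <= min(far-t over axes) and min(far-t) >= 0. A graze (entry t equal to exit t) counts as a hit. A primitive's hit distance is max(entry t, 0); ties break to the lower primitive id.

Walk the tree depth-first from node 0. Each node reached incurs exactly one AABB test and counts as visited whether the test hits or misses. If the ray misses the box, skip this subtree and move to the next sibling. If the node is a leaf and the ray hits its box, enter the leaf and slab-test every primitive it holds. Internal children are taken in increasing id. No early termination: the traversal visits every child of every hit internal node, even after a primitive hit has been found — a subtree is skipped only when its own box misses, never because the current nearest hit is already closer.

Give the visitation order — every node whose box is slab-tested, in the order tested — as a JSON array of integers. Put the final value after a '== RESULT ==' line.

Traverse from the root:
N0 x:[13,49] y:[17,77/2] z:[21,101/3] -> hit [21,101/3], descend [3, 7, 9, 11]
  N3 x:[17,40] y:[17,29] z:[28,101/3] -> hit [28,29], descend [1, 8]
    N1 x:[20,26] y:[26,29] z:[97/3,101/3] -> miss, prune
    N8 x:[17,40] y:[17,41/2] z:[28,101/3] -> miss, prune
  N7 x:[29,45] y:[35/2,27] z:[21,88/3] -> miss, prune
  N9 x:[17,49] y:[57/2,77/2] z:[71/3,33] -> hit [57/2,33], descend [4, 10]
    N4 x:[17,22] y:[63/2,71/2] z:[71/3,94/3] -> miss, prune
    N10 x:[29,49] y:[57/2,77/2] z:[29,33] -> hit [29,33] leaf, test {P1@t=29, P15(miss)}
  N11 x:[13,19] y:[28,77/2] z:[76/3,33] -> miss, prune

9 AABB tests over nodes [0, 3, 1, 8, 7, 9, 4, 10, 11]; 1 leaf entered; closest P1.

== RESULT ==
[0, 3, 1, 8, 7, 9, 4, 10, 11]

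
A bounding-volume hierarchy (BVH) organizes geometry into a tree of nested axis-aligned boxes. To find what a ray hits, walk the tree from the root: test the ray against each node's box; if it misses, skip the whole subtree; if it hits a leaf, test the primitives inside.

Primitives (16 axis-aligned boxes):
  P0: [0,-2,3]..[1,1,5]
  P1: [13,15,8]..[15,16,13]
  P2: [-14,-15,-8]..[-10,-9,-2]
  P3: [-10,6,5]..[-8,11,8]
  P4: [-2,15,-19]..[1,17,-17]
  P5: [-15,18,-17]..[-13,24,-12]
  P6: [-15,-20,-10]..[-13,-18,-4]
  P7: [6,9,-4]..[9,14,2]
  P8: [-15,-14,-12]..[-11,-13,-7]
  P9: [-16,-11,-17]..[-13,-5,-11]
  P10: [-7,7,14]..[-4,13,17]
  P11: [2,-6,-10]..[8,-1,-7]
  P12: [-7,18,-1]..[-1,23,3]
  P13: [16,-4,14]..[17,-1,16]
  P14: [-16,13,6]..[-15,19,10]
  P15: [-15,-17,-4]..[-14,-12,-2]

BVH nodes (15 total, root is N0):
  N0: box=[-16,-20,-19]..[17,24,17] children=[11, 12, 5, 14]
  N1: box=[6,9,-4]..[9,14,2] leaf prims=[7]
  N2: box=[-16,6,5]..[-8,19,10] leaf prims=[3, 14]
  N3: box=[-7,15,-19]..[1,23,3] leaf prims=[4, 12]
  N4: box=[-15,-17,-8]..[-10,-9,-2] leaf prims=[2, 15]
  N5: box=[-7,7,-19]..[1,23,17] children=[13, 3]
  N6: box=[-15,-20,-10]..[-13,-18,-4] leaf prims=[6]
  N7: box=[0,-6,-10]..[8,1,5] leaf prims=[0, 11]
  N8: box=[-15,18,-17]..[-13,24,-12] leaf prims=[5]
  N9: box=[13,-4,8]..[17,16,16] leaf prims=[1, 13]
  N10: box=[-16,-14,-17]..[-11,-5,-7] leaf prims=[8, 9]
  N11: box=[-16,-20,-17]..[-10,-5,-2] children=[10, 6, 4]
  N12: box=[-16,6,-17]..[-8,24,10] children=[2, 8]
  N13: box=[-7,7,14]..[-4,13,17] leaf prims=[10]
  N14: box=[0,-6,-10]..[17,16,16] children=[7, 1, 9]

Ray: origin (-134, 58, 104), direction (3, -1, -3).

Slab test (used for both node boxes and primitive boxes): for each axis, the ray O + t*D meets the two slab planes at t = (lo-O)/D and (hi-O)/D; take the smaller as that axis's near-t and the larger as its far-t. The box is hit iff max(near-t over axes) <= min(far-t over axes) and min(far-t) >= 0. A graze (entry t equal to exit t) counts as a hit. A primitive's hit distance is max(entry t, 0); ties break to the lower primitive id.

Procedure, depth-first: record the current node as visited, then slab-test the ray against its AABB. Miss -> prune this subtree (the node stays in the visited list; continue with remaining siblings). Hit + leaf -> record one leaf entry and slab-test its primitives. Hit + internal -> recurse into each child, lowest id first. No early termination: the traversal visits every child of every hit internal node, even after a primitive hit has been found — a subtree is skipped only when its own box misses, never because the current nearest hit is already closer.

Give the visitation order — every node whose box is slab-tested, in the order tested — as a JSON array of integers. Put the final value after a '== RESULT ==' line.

Walk:
N0 x:[118/3,151/3] y:[34,78] z:[29,41] -> hit [118/3,41], descend [5, 11, 12, 14]
  N5 x:[127/3,45] y:[35,51] z:[29,41] -> miss, prune
  N11 x:[118/3,124/3] y:[63,78] z:[106/3,121/3] -> miss, prune
  N12 x:[118/3,42] y:[34,52] z:[94/3,121/3] -> hit [118/3,121/3], descend [2, 8]
    N2 x:[118/3,42] y:[39,52] z:[94/3,33] -> miss, prune
    N8 x:[119/3,121/3] y:[34,40] z:[116/3,121/3] -> hit [119/3,40] leaf, test {P5@t=119/3}
  N14 x:[134/3,151/3] y:[42,64] z:[88/3,38] -> miss, prune

Summary -> nodes [0, 5, 11, 12, 2, 8, 14]; box-tests=7; leaf-entries=1; first=P5

== RESULT ==
[0, 5, 11, 12, 2, 8, 14]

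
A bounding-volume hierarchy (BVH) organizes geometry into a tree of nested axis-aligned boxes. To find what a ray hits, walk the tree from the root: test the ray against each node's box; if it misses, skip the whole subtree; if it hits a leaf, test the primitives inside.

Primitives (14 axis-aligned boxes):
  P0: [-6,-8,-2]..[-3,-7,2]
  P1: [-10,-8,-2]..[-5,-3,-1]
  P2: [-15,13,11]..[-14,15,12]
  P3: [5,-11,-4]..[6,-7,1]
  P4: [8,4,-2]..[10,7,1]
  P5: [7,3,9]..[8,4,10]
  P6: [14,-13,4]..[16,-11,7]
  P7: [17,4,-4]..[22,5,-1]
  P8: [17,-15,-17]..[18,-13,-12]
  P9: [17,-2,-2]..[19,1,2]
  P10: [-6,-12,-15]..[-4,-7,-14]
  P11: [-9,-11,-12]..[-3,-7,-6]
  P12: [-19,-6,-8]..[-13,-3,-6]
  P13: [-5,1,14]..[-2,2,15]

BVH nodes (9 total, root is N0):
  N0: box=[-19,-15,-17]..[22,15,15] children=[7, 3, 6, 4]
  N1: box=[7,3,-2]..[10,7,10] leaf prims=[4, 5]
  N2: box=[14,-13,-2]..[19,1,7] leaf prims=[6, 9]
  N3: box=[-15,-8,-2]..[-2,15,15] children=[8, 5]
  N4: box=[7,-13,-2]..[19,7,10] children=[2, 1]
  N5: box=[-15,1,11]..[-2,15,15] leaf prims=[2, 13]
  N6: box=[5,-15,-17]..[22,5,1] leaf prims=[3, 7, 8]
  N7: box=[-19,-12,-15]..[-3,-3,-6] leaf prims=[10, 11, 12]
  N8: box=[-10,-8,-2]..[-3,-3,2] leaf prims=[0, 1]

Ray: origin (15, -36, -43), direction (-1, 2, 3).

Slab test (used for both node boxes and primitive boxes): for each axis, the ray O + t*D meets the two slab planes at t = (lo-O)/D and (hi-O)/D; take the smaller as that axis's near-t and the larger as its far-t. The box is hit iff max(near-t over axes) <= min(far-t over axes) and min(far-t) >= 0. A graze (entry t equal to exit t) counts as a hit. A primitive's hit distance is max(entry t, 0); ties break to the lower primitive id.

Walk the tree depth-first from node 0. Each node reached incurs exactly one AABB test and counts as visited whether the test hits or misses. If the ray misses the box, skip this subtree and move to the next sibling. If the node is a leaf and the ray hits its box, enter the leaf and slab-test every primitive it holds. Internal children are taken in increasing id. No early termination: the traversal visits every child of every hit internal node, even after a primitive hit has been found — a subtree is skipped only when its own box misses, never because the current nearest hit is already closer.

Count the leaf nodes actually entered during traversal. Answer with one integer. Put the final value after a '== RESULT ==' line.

Trace the traversal:
N0 x:[-7,34] y:[21/2,51/2] z:[26/3,58/3] -> hit [21/2,58/3], descend [3, 4, 6, 7]
  N3 x:[17,30] y:[14,51/2] z:[41/3,58/3] -> hit [17,58/3], descend [5, 8]
    N5 x:[17,30] y:[37/2,51/2] z:[18,58/3] -> hit [37/2,58/3] leaf, test {P2(miss), P13@t=19}
    N8 x:[18,25] y:[14,33/2] z:[41/3,15] -> miss, prune
  N4 x:[-4,8] y:[23/2,43/2] z:[41/3,53/3] -> miss, prune
  N6 x:[-7,10] y:[21/2,41/2] z:[26/3,44/3] -> miss, prune
  N7 x:[18,34] y:[12,33/2] z:[28/3,37/3] -> miss, prune

Summary -> nodes [0, 3, 5, 8, 4, 6, 7]; box-tests=7; leaf-entries=1; first=P13

== RESULT ==
1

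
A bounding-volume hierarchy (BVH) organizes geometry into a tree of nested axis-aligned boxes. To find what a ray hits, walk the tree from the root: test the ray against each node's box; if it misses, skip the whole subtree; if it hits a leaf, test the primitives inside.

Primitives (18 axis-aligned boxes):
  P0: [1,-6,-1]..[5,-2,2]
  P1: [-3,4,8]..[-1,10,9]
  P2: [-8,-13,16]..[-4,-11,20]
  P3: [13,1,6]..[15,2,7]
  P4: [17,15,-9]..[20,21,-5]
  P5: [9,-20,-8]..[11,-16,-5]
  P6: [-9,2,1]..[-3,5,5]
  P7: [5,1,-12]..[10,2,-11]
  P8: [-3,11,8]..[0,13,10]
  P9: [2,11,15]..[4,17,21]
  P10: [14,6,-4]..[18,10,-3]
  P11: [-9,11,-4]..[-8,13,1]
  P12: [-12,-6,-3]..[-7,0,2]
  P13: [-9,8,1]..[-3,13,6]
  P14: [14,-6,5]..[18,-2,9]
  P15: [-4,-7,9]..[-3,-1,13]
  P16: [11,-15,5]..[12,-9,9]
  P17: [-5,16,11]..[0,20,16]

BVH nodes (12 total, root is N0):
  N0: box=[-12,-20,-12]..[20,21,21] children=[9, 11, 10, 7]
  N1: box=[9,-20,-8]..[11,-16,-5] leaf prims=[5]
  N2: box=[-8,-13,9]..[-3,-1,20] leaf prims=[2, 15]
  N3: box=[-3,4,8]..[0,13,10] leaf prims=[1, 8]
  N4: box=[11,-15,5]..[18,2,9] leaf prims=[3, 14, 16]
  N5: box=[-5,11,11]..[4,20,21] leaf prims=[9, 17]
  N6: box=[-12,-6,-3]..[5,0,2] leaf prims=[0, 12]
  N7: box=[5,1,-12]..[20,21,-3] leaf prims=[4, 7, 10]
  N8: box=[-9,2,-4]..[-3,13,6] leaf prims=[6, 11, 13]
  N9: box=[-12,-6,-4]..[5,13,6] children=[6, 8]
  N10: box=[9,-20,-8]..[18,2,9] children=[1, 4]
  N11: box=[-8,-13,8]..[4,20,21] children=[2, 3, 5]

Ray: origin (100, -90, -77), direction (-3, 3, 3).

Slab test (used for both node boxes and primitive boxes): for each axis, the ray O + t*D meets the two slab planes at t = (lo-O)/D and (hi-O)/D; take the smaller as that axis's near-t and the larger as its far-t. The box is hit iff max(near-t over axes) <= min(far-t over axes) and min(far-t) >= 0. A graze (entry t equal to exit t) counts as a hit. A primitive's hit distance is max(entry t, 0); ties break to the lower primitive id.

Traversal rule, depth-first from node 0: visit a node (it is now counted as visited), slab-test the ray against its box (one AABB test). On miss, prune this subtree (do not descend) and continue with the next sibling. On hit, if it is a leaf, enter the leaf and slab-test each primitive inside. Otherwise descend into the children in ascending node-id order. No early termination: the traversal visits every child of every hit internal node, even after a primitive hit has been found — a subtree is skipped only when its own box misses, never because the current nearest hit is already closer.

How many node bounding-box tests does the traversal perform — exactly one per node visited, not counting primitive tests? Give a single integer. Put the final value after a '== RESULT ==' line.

Trace the traversal:
N0 x:[80/3,112/3] y:[70/3,37] z:[65/3,98/3] -> hit [80/3,98/3], descend [7, 9, 10, 11]
  N7 x:[80/3,95/3] y:[91/3,37] z:[65/3,74/3] -> miss, prune
  N9 x:[95/3,112/3] y:[28,103/3] z:[73/3,83/3] -> miss, prune
  N10 x:[82/3,91/3] y:[70/3,92/3] z:[23,86/3] -> hit [82/3,86/3], descend [1, 4]
    N1 x:[89/3,91/3] y:[70/3,74/3] z:[23,24] -> miss, prune
    N4 x:[82/3,89/3] y:[25,92/3] z:[82/3,86/3] -> hit [82/3,86/3] leaf, test {P3(miss), P14@t=28, P16(miss)}
  N11 x:[32,36] y:[77/3,110/3] z:[85/3,98/3] -> hit [32,98/3], descend [2, 3, 5]
    N2 x:[103/3,36] y:[77/3,89/3] z:[86/3,97/3] -> miss, prune
    N3 x:[100/3,103/3] y:[94/3,103/3] z:[85/3,29] -> miss, prune
    N5 x:[32,35] y:[101/3,110/3] z:[88/3,98/3] -> miss, prune

10 AABB tests over nodes [0, 7, 9, 10, 1, 4, 11, 2, 3, 5]; 1 leaf entered; closest P14.

== RESULT ==
10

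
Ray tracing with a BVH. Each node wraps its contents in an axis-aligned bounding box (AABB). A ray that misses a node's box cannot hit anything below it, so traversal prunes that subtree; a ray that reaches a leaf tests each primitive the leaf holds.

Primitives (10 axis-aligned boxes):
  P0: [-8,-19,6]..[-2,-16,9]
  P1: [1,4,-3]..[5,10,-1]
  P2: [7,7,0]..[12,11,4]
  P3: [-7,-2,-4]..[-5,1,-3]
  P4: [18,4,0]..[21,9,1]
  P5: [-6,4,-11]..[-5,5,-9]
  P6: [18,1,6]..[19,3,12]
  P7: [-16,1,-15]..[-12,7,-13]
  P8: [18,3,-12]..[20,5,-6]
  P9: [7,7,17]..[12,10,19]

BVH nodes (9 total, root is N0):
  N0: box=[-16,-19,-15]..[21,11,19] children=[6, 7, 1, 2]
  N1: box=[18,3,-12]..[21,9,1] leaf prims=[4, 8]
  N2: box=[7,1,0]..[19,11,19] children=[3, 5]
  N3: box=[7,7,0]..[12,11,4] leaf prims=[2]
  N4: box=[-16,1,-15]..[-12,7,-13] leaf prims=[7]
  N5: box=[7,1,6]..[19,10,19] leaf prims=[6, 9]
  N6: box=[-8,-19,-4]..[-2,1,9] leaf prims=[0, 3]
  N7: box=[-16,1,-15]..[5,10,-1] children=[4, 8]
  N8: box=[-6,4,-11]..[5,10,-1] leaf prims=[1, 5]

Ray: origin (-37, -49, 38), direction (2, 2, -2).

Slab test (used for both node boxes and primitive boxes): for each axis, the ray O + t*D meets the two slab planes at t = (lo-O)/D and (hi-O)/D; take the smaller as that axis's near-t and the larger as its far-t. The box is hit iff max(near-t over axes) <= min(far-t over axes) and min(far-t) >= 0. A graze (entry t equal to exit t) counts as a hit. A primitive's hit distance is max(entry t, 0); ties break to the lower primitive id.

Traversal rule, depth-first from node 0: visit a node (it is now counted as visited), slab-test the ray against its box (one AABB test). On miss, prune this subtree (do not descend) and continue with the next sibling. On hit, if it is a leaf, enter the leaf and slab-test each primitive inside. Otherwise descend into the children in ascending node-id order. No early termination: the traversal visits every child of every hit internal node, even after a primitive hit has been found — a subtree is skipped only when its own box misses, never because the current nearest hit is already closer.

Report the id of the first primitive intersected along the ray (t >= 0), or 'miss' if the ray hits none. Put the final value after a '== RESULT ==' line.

Trace the traversal:
N0 x:[21/2,29] y:[15,30] z:[19/2,53/2] -> hit [15,53/2], descend [1, 2, 6, 7]
  N1 x:[55/2,29] y:[26,29] z:[37/2,25] -> miss, prune
  N2 x:[22,28] y:[25,30] z:[19/2,19] -> miss, prune
  N6 x:[29/2,35/2] y:[15,25] z:[29/2,21] -> hit [15,35/2] leaf, test {P0@t=15, P3(miss)}
  N7 x:[21/2,21] y:[25,59/2] z:[39/2,53/2] -> miss, prune

5 AABB tests over nodes [0, 1, 2, 6, 7]; 1 leaf entered; closest P0.

== RESULT ==
0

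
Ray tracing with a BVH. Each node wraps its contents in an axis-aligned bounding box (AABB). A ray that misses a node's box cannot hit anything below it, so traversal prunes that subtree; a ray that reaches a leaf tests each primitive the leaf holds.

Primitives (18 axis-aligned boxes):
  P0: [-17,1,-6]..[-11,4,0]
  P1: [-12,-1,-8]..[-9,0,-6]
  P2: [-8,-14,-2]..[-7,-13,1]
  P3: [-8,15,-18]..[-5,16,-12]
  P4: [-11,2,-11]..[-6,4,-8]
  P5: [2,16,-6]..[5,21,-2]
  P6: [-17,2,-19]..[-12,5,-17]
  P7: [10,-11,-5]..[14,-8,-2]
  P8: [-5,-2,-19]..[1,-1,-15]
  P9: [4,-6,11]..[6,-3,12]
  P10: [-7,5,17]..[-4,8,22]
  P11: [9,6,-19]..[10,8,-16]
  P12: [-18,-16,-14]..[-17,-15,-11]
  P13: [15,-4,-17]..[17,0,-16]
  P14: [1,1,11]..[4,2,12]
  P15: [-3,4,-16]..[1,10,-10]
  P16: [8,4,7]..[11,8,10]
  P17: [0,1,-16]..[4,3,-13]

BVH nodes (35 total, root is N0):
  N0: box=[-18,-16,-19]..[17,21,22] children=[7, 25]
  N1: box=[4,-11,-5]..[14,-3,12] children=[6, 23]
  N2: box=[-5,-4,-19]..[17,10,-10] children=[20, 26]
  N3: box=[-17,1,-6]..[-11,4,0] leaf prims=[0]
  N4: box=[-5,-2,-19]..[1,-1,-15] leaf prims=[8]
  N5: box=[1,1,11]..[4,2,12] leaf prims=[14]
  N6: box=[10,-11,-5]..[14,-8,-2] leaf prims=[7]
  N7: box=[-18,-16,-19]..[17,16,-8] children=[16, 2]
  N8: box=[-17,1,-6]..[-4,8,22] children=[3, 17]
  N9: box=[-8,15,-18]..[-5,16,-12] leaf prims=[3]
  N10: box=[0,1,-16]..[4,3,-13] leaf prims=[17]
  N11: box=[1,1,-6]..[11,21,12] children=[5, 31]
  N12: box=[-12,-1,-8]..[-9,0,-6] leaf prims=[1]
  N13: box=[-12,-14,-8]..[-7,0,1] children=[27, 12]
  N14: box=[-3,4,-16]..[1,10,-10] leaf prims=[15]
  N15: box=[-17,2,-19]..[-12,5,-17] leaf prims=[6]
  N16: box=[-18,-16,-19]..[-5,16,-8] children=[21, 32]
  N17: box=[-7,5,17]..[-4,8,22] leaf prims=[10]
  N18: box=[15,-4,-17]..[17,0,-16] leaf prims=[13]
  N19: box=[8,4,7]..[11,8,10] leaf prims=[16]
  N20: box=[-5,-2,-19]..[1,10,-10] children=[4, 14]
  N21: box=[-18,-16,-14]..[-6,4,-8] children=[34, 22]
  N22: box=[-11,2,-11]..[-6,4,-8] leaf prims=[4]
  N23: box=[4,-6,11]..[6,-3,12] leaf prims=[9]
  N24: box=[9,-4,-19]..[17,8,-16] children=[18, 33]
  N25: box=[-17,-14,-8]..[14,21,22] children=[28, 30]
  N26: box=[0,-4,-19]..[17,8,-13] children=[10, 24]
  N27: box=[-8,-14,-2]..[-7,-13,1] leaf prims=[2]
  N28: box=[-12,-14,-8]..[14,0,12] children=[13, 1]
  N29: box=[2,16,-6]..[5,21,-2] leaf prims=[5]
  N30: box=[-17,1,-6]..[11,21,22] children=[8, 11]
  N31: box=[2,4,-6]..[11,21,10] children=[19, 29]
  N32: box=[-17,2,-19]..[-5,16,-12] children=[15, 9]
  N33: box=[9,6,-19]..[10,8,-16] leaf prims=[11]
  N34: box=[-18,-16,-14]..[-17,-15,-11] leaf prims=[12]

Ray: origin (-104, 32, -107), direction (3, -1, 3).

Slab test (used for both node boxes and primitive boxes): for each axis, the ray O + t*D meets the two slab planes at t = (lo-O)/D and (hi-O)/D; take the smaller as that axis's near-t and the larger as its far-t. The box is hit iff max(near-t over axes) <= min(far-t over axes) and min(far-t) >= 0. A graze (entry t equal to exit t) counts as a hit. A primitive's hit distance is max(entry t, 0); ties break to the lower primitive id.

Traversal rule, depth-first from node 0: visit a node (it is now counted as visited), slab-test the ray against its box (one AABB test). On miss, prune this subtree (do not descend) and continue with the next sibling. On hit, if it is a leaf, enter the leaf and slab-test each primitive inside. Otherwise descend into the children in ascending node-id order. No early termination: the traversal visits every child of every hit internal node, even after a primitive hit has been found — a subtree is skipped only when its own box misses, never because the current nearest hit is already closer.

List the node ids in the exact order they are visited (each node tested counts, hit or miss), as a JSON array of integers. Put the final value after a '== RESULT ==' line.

Traverse from the root:
N0 x:[86/3,121/3] y:[11,48] z:[88/3,43] -> hit [88/3,121/3], descend [7, 25]
  N7 x:[86/3,121/3] y:[16,48] z:[88/3,33] -> hit [88/3,33], descend [2, 16]
    N2 x:[33,121/3] y:[22,36] z:[88/3,97/3] -> miss, prune
    N16 x:[86/3,33] y:[16,48] z:[88/3,33] -> hit [88/3,33], descend [21, 32]
      N21 x:[86/3,98/3] y:[28,48] z:[31,33] -> hit [31,98/3], descend [22, 34]
        N22 x:[31,98/3] y:[28,30] z:[32,33] -> miss, prune
        N34 x:[86/3,29] y:[47,48] z:[31,32] -> miss, prune
      N32 x:[29,33] y:[16,30] z:[88/3,95/3] -> hit [88/3,30], descend [9, 15]
        N9 x:[32,33] y:[16,17] z:[89/3,95/3] -> miss, prune
        N15 x:[29,92/3] y:[27,30] z:[88/3,30] -> hit [88/3,30] leaf, test {P6@t=88/3}
  N25 x:[29,118/3] y:[11,46] z:[33,43] -> hit [33,118/3], descend [28, 30]
    N28 x:[92/3,118/3] y:[32,46] z:[33,119/3] -> hit [33,118/3], descend [1, 13]
      N1 x:[36,118/3] y:[35,43] z:[34,119/3] -> hit [36,118/3], descend [6, 23]
        N6 x:[38,118/3] y:[40,43] z:[34,35] -> miss, prune
        N23 x:[36,110/3] y:[35,38] z:[118/3,119/3] -> miss, prune
      N13 x:[92/3,97/3] y:[32,46] z:[33,36] -> miss, prune
    N30 x:[29,115/3] y:[11,31] z:[101/3,43] -> miss, prune

17 AABB tests over nodes [0, 7, 2, 16, 21, 22, 34, 32, 9, 15, 25, 28, 1, 6, 23, 13, 30]; 1 leaf entered; closest P6.

== RESULT ==
[0, 7, 2, 16, 21, 22, 34, 32, 9, 15, 25, 28, 1, 6, 23, 13, 30]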